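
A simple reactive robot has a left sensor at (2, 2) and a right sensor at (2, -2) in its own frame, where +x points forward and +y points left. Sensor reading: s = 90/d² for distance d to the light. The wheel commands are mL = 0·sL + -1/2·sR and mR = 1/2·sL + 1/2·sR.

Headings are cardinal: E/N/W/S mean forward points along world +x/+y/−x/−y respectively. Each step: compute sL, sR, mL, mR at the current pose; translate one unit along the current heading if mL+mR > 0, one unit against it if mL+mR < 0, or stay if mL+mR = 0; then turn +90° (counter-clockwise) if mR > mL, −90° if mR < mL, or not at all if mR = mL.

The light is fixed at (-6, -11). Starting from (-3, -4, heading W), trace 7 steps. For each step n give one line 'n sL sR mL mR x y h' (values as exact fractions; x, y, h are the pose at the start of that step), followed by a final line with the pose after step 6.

0 45/13 45/41 -45/82 1215/533 -3 -4 W
1 90/41 18/5 -9/5 594/205 -4 -4 S
2 9/8 45/16 -45/32 63/32 -4 -5 E
3 18/13 90/89 -45/89 1386/1157 -3 -5 N
4 45/13 45/41 -45/82 1215/533 -3 -4 W
5 90/41 18/5 -9/5 594/205 -4 -4 S
6 9/8 45/16 -45/32 63/32 -4 -5 E
final -3 -5 N

n=0: pose=(-3,-4,W); sL=45/13, sR=45/41; mL=-45/82, mR=1215/533; mL+mR=45/26 → advance +1; mR−mL=3015/1066 → turn +1·90°
n=1: pose=(-4,-4,S); sL=90/41, sR=18/5; mL=-9/5, mR=594/205; mL+mR=45/41 → advance +1; mR−mL=963/205 → turn +1·90°
n=2: pose=(-4,-5,E); sL=9/8, sR=45/16; mL=-45/32, mR=63/32; mL+mR=9/16 → advance +1; mR−mL=27/8 → turn +1·90°
n=3: pose=(-3,-5,N); sL=18/13, sR=90/89; mL=-45/89, mR=1386/1157; mL+mR=9/13 → advance +1; mR−mL=1971/1157 → turn +1·90°
n=4: pose=(-3,-4,W); sL=45/13, sR=45/41; mL=-45/82, mR=1215/533; mL+mR=45/26 → advance +1; mR−mL=3015/1066 → turn +1·90°
n=5: pose=(-4,-4,S); sL=90/41, sR=18/5; mL=-9/5, mR=594/205; mL+mR=45/41 → advance +1; mR−mL=963/205 → turn +1·90°
n=6: pose=(-4,-5,E); sL=9/8, sR=45/16; mL=-45/32, mR=63/32; mL+mR=9/16 → advance +1; mR−mL=27/8 → turn +1·90°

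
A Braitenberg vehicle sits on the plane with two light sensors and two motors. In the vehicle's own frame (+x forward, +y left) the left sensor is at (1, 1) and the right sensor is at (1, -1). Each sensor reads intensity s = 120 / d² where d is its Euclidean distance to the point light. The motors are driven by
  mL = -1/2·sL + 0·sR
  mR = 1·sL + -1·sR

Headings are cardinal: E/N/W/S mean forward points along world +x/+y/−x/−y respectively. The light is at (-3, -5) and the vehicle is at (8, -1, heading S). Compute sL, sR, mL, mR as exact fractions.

left sensor world pos  = (9, -2); dL² = 153
right sensor world pos = (7, -2); dR² = 109
sL = 120/153 = 40/51
sR = 120/109 = 120/109
mL = -1/2·sL + 0·sR = -20/51
mR = 1·sL + -1·sR = -1760/5559

40/51 120/109 -20/51 -1760/5559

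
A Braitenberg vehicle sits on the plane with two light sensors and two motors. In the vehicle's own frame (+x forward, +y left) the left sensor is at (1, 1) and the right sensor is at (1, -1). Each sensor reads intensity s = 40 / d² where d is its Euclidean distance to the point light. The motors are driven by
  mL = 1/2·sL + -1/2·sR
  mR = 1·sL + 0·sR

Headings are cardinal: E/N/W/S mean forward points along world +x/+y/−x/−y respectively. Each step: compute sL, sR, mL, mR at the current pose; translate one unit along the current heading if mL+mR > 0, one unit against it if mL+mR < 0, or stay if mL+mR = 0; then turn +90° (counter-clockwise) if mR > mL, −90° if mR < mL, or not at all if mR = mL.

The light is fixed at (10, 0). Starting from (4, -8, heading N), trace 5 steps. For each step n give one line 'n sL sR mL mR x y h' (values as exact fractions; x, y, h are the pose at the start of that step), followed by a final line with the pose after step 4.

n=0: pose=(4,-8,N); sL=20/49, sR=20/37; mL=-120/1813, mR=20/49; mL+mR=620/1813 → advance +1; mR−mL=860/1813 → turn +1·90°
n=1: pose=(4,-7,W); sL=40/113, sR=8/17; mL=-112/1921, mR=40/113; mL+mR=568/1921 → advance +1; mR−mL=792/1921 → turn +1·90°
n=2: pose=(3,-7,S); sL=2/5, sR=5/16; mL=7/160, mR=2/5; mL+mR=71/160 → advance +1; mR−mL=57/160 → turn +1·90°
n=3: pose=(3,-8,E); sL=8/17, sR=40/117; mL=128/1989, mR=8/17; mL+mR=1064/1989 → advance +1; mR−mL=808/1989 → turn +1·90°
n=4: pose=(4,-8,N); sL=20/49, sR=20/37; mL=-120/1813, mR=20/49; mL+mR=620/1813 → advance +1; mR−mL=860/1813 → turn +1·90°

0 20/49 20/37 -120/1813 20/49 4 -8 N
1 40/113 8/17 -112/1921 40/113 4 -7 W
2 2/5 5/16 7/160 2/5 3 -7 S
3 8/17 40/117 128/1989 8/17 3 -8 E
4 20/49 20/37 -120/1813 20/49 4 -8 N
final 4 -7 W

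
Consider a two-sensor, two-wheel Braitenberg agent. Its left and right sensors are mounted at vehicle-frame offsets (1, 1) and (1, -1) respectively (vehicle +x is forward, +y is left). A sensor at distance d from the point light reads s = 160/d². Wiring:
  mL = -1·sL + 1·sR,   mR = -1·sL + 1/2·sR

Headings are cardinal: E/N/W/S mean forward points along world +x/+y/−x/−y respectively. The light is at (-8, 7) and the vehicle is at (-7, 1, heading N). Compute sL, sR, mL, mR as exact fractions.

32/5 160/29 -128/145 -528/145

left sensor world pos  = (-8, 2); dL² = 25
right sensor world pos = (-6, 2); dR² = 29
sL = 160/25 = 32/5
sR = 160/29 = 160/29
mL = -1·sL + 1·sR = -128/145
mR = -1·sL + 1/2·sR = -528/145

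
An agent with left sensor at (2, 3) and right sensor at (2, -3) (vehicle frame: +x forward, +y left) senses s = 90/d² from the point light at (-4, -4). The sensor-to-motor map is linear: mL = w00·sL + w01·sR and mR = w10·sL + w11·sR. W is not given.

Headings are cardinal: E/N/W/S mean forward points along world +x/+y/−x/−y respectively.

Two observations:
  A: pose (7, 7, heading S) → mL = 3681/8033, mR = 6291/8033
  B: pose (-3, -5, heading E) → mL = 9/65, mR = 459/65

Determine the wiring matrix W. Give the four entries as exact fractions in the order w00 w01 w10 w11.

-1/2 1 1/2 1

obs A: pose=(7,7,S) → sL=90/277, sR=18/29, mL=3681/8033, mR=6291/8033
obs B: pose=(-3,-5,E) → sL=90/13, sR=18/5, mL=9/65, mR=459/65
sensor matrix S = [[90/277, 18/29], [90/13, 18/5]]; det S = -326592/104429
solve [mL_A; mL_B] = S·[w00; w01] and [mR_A; mR_B] = S·[w10; w11]:
  w00 = -1/2, w01 = 1, w10 = 1/2, w11 = 1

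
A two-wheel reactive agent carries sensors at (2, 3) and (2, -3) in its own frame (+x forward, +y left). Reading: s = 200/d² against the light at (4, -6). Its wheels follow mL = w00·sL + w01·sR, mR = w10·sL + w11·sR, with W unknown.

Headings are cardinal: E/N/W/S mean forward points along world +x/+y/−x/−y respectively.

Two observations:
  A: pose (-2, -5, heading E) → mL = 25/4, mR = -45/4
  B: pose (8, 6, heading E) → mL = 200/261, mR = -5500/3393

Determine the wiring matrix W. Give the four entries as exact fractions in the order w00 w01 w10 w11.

obs A: pose=(-2,-5,E) → sL=25/4, sR=10, mL=25/4, mR=-45/4
obs B: pose=(8,6,E) → sL=200/261, sR=200/117, mL=200/261, mR=-5500/3393
sensor matrix S = [[25/4, 10], [200/261, 200/117]]; det S = 10250/3393
solve [mL_A; mL_B] = S·[w00; w01] and [mR_A; mR_B] = S·[w10; w11]:
  w00 = 1, w01 = 0, w10 = -1, w11 = -1/2

1 0 -1 -1/2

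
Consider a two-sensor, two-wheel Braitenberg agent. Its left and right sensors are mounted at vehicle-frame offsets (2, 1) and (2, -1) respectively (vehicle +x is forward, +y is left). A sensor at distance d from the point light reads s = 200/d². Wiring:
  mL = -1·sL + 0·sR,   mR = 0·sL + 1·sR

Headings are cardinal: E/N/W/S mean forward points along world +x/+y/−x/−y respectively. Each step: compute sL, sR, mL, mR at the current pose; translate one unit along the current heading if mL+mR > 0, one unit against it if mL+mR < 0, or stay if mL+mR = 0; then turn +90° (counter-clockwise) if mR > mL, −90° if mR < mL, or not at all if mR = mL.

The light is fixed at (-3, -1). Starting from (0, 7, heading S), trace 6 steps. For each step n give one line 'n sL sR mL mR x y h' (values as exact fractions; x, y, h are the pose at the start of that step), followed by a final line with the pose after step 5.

0 50/13 5 -50/13 5 0 7 S
1 200/89 200/61 -200/89 200/61 0 6 E
2 20/9 100/53 -20/9 100/53 1 6 N
3 200/29 200/53 -200/29 200/53 1 5 W
4 50/13 25/4 -50/13 25/4 2 5 S
5 40/17 40/13 -40/17 40/13 2 4 E
final 3 4 N

n=0: pose=(0,7,S); sL=50/13, sR=5; mL=-50/13, mR=5; mL+mR=15/13 → advance +1; mR−mL=115/13 → turn +1·90°
n=1: pose=(0,6,E); sL=200/89, sR=200/61; mL=-200/89, mR=200/61; mL+mR=5600/5429 → advance +1; mR−mL=30000/5429 → turn +1·90°
n=2: pose=(1,6,N); sL=20/9, sR=100/53; mL=-20/9, mR=100/53; mL+mR=-160/477 → advance -1; mR−mL=1960/477 → turn +1·90°
n=3: pose=(1,5,W); sL=200/29, sR=200/53; mL=-200/29, mR=200/53; mL+mR=-4800/1537 → advance -1; mR−mL=16400/1537 → turn +1·90°
n=4: pose=(2,5,S); sL=50/13, sR=25/4; mL=-50/13, mR=25/4; mL+mR=125/52 → advance +1; mR−mL=525/52 → turn +1·90°
n=5: pose=(2,4,E); sL=40/17, sR=40/13; mL=-40/17, mR=40/13; mL+mR=160/221 → advance +1; mR−mL=1200/221 → turn +1·90°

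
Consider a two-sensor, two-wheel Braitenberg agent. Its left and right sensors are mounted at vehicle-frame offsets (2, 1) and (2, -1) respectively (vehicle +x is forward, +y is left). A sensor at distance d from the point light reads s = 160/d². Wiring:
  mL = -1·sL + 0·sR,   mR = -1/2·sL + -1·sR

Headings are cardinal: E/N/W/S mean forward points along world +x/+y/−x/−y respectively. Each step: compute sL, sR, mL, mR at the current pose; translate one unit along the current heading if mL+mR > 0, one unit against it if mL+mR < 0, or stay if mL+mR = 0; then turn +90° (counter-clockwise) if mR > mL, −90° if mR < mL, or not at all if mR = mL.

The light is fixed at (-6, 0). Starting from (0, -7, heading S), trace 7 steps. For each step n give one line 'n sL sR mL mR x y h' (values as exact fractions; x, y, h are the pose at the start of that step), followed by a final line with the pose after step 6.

0 16/13 80/53 -16/13 -1464/689 0 -7 S
1 32/13 160/41 -32/13 -2736/533 0 -6 W
2 40/13 2 -40/13 -46/13 1 -6 N
3 160/117 32/29 -160/117 -6064/3393 1 -7 E
4 16/13 80/53 -16/13 -1464/689 0 -7 S
5 32/13 160/41 -32/13 -2736/533 0 -6 W
6 40/13 2 -40/13 -46/13 1 -6 N
final 1 -7 E

n=0: pose=(0,-7,S); sL=16/13, sR=80/53; mL=-16/13, mR=-1464/689; mL+mR=-2312/689 → advance -1; mR−mL=-616/689 → turn -1·90°
n=1: pose=(0,-6,W); sL=32/13, sR=160/41; mL=-32/13, mR=-2736/533; mL+mR=-4048/533 → advance -1; mR−mL=-1424/533 → turn -1·90°
n=2: pose=(1,-6,N); sL=40/13, sR=2; mL=-40/13, mR=-46/13; mL+mR=-86/13 → advance -1; mR−mL=-6/13 → turn -1·90°
n=3: pose=(1,-7,E); sL=160/117, sR=32/29; mL=-160/117, mR=-6064/3393; mL+mR=-3568/1131 → advance -1; mR−mL=-1424/3393 → turn -1·90°
n=4: pose=(0,-7,S); sL=16/13, sR=80/53; mL=-16/13, mR=-1464/689; mL+mR=-2312/689 → advance -1; mR−mL=-616/689 → turn -1·90°
n=5: pose=(0,-6,W); sL=32/13, sR=160/41; mL=-32/13, mR=-2736/533; mL+mR=-4048/533 → advance -1; mR−mL=-1424/533 → turn -1·90°
n=6: pose=(1,-6,N); sL=40/13, sR=2; mL=-40/13, mR=-46/13; mL+mR=-86/13 → advance -1; mR−mL=-6/13 → turn -1·90°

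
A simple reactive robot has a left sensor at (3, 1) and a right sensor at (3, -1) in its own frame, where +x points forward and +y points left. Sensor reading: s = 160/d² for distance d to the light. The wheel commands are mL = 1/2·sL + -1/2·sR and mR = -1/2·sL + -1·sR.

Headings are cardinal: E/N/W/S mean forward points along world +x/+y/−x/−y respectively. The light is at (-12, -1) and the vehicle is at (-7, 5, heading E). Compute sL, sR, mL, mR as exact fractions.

left sensor world pos  = (-4, 6); dL² = 113
right sensor world pos = (-4, 4); dR² = 89
sL = 160/113 = 160/113
sR = 160/89 = 160/89
mL = 1/2·sL + -1/2·sR = -1920/10057
mR = -1/2·sL + -1·sR = -25200/10057

160/113 160/89 -1920/10057 -25200/10057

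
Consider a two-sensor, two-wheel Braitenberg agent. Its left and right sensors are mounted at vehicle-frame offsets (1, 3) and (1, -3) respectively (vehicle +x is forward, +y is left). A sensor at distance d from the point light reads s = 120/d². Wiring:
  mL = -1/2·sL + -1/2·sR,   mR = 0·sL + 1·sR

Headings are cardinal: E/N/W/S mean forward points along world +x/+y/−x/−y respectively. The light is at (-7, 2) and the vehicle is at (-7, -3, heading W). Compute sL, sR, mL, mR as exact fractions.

24/13 24 -168/13 24

left sensor world pos  = (-8, -6); dL² = 65
right sensor world pos = (-8, 0); dR² = 5
sL = 120/65 = 24/13
sR = 120/5 = 24
mL = -1/2·sL + -1/2·sR = -168/13
mR = 0·sL + 1·sR = 24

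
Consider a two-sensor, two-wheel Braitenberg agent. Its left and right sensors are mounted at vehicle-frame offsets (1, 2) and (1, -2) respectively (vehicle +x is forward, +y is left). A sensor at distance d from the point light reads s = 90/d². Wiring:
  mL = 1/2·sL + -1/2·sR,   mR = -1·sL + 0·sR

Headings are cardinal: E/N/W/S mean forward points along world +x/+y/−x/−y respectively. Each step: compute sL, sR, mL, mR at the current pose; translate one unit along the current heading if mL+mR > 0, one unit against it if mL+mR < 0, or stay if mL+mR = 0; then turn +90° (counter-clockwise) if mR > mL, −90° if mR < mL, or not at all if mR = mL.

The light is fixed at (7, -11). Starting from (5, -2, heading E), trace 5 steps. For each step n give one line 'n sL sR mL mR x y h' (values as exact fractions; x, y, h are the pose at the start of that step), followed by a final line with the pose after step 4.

n=0: pose=(5,-2,E); sL=45/61, sR=9/5; mL=-162/305, mR=-45/61; mL+mR=-387/305 → advance -1; mR−mL=-63/305 → turn -1·90°
n=1: pose=(4,-2,S); sL=18/13, sR=90/89; mL=216/1157, mR=-18/13; mL+mR=-1386/1157 → advance -1; mR−mL=-1818/1157 → turn -1·90°
n=2: pose=(4,-1,W); sL=9/8, sR=9/16; mL=9/32, mR=-9/8; mL+mR=-27/32 → advance -1; mR−mL=-45/32 → turn -1·90°
n=3: pose=(5,-1,N); sL=90/137, sR=90/121; mL=-720/16577, mR=-90/137; mL+mR=-11610/16577 → advance -1; mR−mL=-10170/16577 → turn -1·90°
n=4: pose=(5,-2,E); sL=45/61, sR=9/5; mL=-162/305, mR=-45/61; mL+mR=-387/305 → advance -1; mR−mL=-63/305 → turn -1·90°

0 45/61 9/5 -162/305 -45/61 5 -2 E
1 18/13 90/89 216/1157 -18/13 4 -2 S
2 9/8 9/16 9/32 -9/8 4 -1 W
3 90/137 90/121 -720/16577 -90/137 5 -1 N
4 45/61 9/5 -162/305 -45/61 5 -2 E
final 4 -2 S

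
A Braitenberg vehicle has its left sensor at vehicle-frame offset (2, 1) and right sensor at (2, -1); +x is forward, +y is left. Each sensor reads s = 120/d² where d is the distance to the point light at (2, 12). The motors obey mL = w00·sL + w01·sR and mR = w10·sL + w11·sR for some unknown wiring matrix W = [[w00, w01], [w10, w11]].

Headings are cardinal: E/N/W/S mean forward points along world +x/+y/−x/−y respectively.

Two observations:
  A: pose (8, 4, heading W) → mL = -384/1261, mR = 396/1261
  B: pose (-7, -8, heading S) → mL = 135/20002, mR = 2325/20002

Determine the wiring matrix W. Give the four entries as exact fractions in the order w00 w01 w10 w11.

obs A: pose=(8,4,W) → sL=120/97, sR=24/13, mL=-384/1261, mR=396/1261
obs B: pose=(-7,-8,S) → sL=30/137, sR=15/73, mL=135/20002, mR=2325/20002
sensor matrix S = [[120/97, 24/13], [30/137, 15/73]]; det S = -1892520/12611261
solve [mL_A; mL_B] = S·[w00; w01] and [mR_A; mR_B] = S·[w10; w11]:
  w00 = 1/2, w01 = -1/2, w10 = 1, w11 = -1/2

1/2 -1/2 1 -1/2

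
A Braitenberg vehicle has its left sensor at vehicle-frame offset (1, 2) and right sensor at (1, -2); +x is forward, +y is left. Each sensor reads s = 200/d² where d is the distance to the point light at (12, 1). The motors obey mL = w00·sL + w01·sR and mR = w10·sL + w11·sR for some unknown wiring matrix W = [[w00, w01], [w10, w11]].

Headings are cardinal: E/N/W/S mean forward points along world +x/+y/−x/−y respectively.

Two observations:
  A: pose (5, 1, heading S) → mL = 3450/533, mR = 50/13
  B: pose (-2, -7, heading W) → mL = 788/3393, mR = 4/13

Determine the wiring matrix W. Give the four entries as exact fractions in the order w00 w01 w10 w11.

obs A: pose=(5,1,S) → sL=100/13, sR=100/41, mL=3450/533, mR=50/13
obs B: pose=(-2,-7,W) → sL=8/13, sR=200/261, mL=788/3393, mR=4/13
sensor matrix S = [[100/13, 100/41], [8/13, 200/261]]; det S = 611200/139113
solve [mL_A; mL_B] = S·[w00; w01] and [mR_A; mR_B] = S·[w10; w11]:
  w00 = 1, w01 = -1/2, w10 = 1/2, w11 = 0

1 -1/2 1/2 0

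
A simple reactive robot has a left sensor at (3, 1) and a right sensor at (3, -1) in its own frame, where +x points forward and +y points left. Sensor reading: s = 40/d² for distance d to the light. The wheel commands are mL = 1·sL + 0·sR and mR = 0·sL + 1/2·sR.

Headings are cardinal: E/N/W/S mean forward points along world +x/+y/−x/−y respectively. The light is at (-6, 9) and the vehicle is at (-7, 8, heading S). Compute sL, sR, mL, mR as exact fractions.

5/2 2 5/2 1

left sensor world pos  = (-6, 5); dL² = 16
right sensor world pos = (-8, 5); dR² = 20
sL = 40/16 = 5/2
sR = 40/20 = 2
mL = 1·sL + 0·sR = 5/2
mR = 0·sL + 1/2·sR = 1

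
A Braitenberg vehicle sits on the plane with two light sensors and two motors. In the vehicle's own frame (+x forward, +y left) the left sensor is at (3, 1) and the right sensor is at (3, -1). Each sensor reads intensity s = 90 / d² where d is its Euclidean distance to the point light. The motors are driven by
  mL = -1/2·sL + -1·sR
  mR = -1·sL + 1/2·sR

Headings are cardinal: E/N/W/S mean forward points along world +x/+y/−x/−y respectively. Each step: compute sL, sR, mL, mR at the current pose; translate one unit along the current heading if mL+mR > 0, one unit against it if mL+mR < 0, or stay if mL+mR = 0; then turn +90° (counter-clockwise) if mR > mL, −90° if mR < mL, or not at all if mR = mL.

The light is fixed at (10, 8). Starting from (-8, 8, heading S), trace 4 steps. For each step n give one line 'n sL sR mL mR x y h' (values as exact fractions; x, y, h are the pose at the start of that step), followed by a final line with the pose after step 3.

n=0: pose=(-8,8,S); sL=45/149, sR=9/37; mL=-4347/11026, mR=-1989/11026; mL+mR=-3168/5513 → advance -1; mR−mL=1179/5513 → turn +1·90°
n=1: pose=(-8,9,E); sL=90/229, sR=2/5; mL=-683/1145, mR=-221/1145; mL+mR=-904/1145 → advance -1; mR−mL=462/1145 → turn +1·90°
n=2: pose=(-9,9,N); sL=45/208, sR=9/34; mL=-2637/7072, mR=-297/3536; mL+mR=-3231/7072 → advance -1; mR−mL=2043/7072 → turn +1·90°
n=3: pose=(-9,8,W); sL=18/97, sR=18/97; mL=-27/97, mR=-9/97; mL+mR=-36/97 → advance -1; mR−mL=18/97 → turn +1·90°

0 45/149 9/37 -4347/11026 -1989/11026 -8 8 S
1 90/229 2/5 -683/1145 -221/1145 -8 9 E
2 45/208 9/34 -2637/7072 -297/3536 -9 9 N
3 18/97 18/97 -27/97 -9/97 -9 8 W
final -8 8 S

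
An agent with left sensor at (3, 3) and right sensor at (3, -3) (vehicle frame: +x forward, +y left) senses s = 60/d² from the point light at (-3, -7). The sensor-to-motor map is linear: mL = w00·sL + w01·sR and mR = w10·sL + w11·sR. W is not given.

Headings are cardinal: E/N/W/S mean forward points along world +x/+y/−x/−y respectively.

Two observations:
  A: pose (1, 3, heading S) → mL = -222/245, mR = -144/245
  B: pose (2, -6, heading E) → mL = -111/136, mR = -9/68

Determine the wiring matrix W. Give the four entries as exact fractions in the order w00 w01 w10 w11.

obs A: pose=(1,3,S) → sL=30/49, sR=6/5, mL=-222/245, mR=-144/245
obs B: pose=(2,-6,E) → sL=3/4, sR=15/17, mL=-111/136, mR=-9/68
sensor matrix S = [[30/49, 6/5], [3/4, 15/17]]; det S = -2997/8330
solve [mL_A; mL_B] = S·[w00; w01] and [mR_A; mR_B] = S·[w10; w11]:
  w00 = -1/2, w01 = -1/2, w10 = 1, w11 = -1

-1/2 -1/2 1 -1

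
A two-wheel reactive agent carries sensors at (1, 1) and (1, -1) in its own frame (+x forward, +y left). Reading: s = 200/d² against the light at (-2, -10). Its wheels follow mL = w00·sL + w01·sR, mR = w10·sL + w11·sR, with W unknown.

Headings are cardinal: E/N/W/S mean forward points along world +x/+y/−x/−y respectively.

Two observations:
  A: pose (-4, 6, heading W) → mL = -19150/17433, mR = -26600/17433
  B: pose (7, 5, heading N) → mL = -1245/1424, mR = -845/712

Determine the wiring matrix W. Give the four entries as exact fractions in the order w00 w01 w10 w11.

obs A: pose=(-4,6,W) → sL=100/117, sR=100/149, mL=-19150/17433, mR=-26600/17433
obs B: pose=(7,5,N) → sL=5/8, sR=50/89, mL=-1245/1424, mR=-845/712
sensor matrix S = [[100/117, 100/149], [5/8, 50/89]]; det S = 188375/3103074
solve [mL_A; mL_B] = S·[w00; w01] and [mR_A; mR_B] = S·[w10; w11]:
  w00 = -1/2, w01 = -1, w10 = -1, w11 = -1

-1/2 -1 -1 -1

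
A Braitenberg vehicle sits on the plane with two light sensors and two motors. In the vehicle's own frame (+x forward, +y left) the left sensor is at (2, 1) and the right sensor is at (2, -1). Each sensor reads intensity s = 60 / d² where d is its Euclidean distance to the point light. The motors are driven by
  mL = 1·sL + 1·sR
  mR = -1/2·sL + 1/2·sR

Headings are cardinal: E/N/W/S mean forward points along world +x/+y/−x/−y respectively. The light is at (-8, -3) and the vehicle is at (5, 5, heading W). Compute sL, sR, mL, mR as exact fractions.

6/17 30/101 1116/1717 -48/1717

left sensor world pos  = (3, 4); dL² = 170
right sensor world pos = (3, 6); dR² = 202
sL = 60/170 = 6/17
sR = 60/202 = 30/101
mL = 1·sL + 1·sR = 1116/1717
mR = -1/2·sL + 1/2·sR = -48/1717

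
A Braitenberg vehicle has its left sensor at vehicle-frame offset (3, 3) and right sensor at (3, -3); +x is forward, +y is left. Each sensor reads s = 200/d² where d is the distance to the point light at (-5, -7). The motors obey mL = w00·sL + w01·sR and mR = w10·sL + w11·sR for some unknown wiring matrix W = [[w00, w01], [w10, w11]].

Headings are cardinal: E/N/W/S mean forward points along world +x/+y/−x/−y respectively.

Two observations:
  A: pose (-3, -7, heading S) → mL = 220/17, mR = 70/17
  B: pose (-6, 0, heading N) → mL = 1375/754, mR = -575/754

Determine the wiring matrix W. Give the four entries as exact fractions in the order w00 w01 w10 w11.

obs A: pose=(-3,-7,S) → sL=100/17, sR=20, mL=220/17, mR=70/17
obs B: pose=(-6,0,N) → sL=50/29, sR=25/13, mL=1375/754, mR=-575/754
sensor matrix S = [[100/17, 20], [50/29, 25/13]]; det S = -148500/6409
solve [mL_A; mL_B] = S·[w00; w01] and [mR_A; mR_B] = S·[w10; w11]:
  w00 = 1/2, w01 = 1/2, w10 = -1, w11 = 1/2

1/2 1/2 -1 1/2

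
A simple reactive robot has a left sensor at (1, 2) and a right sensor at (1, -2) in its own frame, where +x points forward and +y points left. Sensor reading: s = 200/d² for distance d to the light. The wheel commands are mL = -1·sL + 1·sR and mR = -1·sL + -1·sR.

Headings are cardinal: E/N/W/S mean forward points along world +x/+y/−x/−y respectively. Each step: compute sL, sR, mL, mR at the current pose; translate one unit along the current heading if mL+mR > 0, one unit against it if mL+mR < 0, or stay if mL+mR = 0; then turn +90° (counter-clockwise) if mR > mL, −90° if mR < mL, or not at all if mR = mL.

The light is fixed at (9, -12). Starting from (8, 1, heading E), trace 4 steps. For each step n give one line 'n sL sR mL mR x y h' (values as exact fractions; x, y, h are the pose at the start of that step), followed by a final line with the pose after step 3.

0 8/9 200/121 832/1089 -2768/1089 8 1 E
1 25/18 5/4 -5/36 -95/36 7 1 S
2 200/153 40/53 -4480/8109 -16720/8109 7 2 W
3 100/117 100/113 400/13221 -23000/13221 8 2 N
final 8 1 E

n=0: pose=(8,1,E); sL=8/9, sR=200/121; mL=832/1089, mR=-2768/1089; mL+mR=-16/9 → advance -1; mR−mL=-400/121 → turn -1·90°
n=1: pose=(7,1,S); sL=25/18, sR=5/4; mL=-5/36, mR=-95/36; mL+mR=-25/9 → advance -1; mR−mL=-5/2 → turn -1·90°
n=2: pose=(7,2,W); sL=200/153, sR=40/53; mL=-4480/8109, mR=-16720/8109; mL+mR=-400/153 → advance -1; mR−mL=-80/53 → turn -1·90°
n=3: pose=(8,2,N); sL=100/117, sR=100/113; mL=400/13221, mR=-23000/13221; mL+mR=-200/117 → advance -1; mR−mL=-200/113 → turn -1·90°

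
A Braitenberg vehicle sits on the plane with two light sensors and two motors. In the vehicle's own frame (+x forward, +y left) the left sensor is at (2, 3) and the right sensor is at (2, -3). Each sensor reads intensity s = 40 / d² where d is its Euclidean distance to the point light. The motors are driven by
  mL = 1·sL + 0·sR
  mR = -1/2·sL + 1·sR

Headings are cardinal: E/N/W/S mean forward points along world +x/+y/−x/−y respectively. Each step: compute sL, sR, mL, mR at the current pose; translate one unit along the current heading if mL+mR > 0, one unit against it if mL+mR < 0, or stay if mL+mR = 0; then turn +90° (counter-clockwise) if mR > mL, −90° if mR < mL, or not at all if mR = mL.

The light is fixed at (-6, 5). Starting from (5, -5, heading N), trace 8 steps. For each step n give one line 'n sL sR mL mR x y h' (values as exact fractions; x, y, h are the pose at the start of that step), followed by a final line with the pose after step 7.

0 5/16 2/13 5/16 -1/416 5 -5 N
1 8/41 40/313 8/41 388/12833 5 -4 E
2 20/173 20/101 20/173 2450/17473 6 -4 S
3 8/49 8/73 8/49 100/3577 6 -5 E
4 1/10 10/61 1/10 139/1220 7 -5 S
5 40/289 40/421 40/289 3140/121669 7 -6 E
6 20/229 4/29 20/229 626/6641 8 -6 S
7 40/337 40/481 40/337 3860/162097 8 -7 E
final 9 -7 S

n=0: pose=(5,-5,N); sL=5/16, sR=2/13; mL=5/16, mR=-1/416; mL+mR=129/416 → advance +1; mR−mL=-131/416 → turn -1·90°
n=1: pose=(5,-4,E); sL=8/41, sR=40/313; mL=8/41, mR=388/12833; mL+mR=2892/12833 → advance +1; mR−mL=-2116/12833 → turn -1·90°
n=2: pose=(6,-4,S); sL=20/173, sR=20/101; mL=20/173, mR=2450/17473; mL+mR=4470/17473 → advance +1; mR−mL=430/17473 → turn +1·90°
n=3: pose=(6,-5,E); sL=8/49, sR=8/73; mL=8/49, mR=100/3577; mL+mR=684/3577 → advance +1; mR−mL=-484/3577 → turn -1·90°
n=4: pose=(7,-5,S); sL=1/10, sR=10/61; mL=1/10, mR=139/1220; mL+mR=261/1220 → advance +1; mR−mL=17/1220 → turn +1·90°
n=5: pose=(7,-6,E); sL=40/289, sR=40/421; mL=40/289, mR=3140/121669; mL+mR=19980/121669 → advance +1; mR−mL=-13700/121669 → turn -1·90°
n=6: pose=(8,-6,S); sL=20/229, sR=4/29; mL=20/229, mR=626/6641; mL+mR=1206/6641 → advance +1; mR−mL=46/6641 → turn +1·90°
n=7: pose=(8,-7,E); sL=40/337, sR=40/481; mL=40/337, mR=3860/162097; mL+mR=23100/162097 → advance +1; mR−mL=-15380/162097 → turn -1·90°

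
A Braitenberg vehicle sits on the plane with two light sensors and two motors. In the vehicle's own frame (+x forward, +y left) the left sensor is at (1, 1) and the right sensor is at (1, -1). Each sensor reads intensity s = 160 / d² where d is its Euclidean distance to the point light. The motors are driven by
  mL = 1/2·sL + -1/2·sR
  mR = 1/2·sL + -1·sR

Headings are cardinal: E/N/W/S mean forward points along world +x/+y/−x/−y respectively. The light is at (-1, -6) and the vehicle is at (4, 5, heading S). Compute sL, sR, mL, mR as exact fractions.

left sensor world pos  = (5, 4); dL² = 136
right sensor world pos = (3, 4); dR² = 116
sL = 160/136 = 20/17
sR = 160/116 = 40/29
mL = 1/2·sL + -1/2·sR = -50/493
mR = 1/2·sL + -1·sR = -390/493

20/17 40/29 -50/493 -390/493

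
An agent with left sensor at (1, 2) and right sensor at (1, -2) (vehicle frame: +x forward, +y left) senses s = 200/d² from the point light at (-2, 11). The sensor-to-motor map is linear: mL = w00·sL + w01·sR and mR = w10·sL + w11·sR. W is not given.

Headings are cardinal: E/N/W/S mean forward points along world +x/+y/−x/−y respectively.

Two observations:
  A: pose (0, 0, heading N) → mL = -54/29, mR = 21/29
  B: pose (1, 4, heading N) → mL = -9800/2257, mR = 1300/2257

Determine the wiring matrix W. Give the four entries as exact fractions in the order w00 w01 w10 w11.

-1/2 -1/2 -1/2 1

obs A: pose=(0,0,N) → sL=2, sR=50/29, mL=-54/29, mR=21/29
obs B: pose=(1,4,N) → sL=200/37, sR=200/61, mL=-9800/2257, mR=1300/2257
sensor matrix S = [[2, 50/29], [200/37, 200/61]]; det S = -180800/65453
solve [mL_A; mL_B] = S·[w00; w01] and [mR_A; mR_B] = S·[w10; w11]:
  w00 = -1/2, w01 = -1/2, w10 = -1/2, w11 = 1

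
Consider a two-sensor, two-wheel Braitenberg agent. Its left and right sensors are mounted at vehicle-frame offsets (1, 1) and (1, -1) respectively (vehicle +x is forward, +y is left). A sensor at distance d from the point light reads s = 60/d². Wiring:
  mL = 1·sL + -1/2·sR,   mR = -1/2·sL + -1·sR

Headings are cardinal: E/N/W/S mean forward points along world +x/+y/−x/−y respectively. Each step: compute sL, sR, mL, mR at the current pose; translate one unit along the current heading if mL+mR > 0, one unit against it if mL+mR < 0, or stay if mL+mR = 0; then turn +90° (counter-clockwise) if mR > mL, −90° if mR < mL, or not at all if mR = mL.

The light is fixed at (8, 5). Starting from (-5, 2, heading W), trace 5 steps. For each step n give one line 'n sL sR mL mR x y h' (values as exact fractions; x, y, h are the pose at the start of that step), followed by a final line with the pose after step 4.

n=0: pose=(-5,2,W); sL=15/53, sR=3/10; mL=141/1060, mR=-117/265; mL+mR=-327/1060 → advance -1; mR−mL=-609/1060 → turn -1·90°
n=1: pose=(-4,2,N); sL=60/173, sR=12/25; mL=462/4325, mR=-2826/4325; mL+mR=-2364/4325 → advance -1; mR−mL=-3288/4325 → turn -1·90°
n=2: pose=(-4,1,E); sL=6/13, sR=30/73; mL=243/949, mR=-609/949; mL+mR=-366/949 → advance -1; mR−mL=-852/949 → turn -1·90°
n=3: pose=(-5,1,S); sL=60/169, sR=60/221; mL=630/2873, mR=-1290/2873; mL+mR=-660/2873 → advance -1; mR−mL=-1920/2873 → turn -1·90°
n=4: pose=(-5,2,W); sL=15/53, sR=3/10; mL=141/1060, mR=-117/265; mL+mR=-327/1060 → advance -1; mR−mL=-609/1060 → turn -1·90°

0 15/53 3/10 141/1060 -117/265 -5 2 W
1 60/173 12/25 462/4325 -2826/4325 -4 2 N
2 6/13 30/73 243/949 -609/949 -4 1 E
3 60/169 60/221 630/2873 -1290/2873 -5 1 S
4 15/53 3/10 141/1060 -117/265 -5 2 W
final -4 2 N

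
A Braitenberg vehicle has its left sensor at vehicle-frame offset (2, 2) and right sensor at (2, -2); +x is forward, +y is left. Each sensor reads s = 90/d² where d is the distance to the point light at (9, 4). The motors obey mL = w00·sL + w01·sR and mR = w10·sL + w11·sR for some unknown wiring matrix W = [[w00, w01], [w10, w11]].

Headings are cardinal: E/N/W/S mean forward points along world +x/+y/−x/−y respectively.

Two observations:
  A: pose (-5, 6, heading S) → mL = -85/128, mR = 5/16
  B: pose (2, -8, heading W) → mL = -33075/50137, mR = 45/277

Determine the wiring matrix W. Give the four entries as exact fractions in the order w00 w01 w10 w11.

-1/2 -1 1/2 0

obs A: pose=(-5,6,S) → sL=5/8, sR=45/128, mL=-85/128, mR=5/16
obs B: pose=(2,-8,W) → sL=90/277, sR=90/181, mL=-33075/50137, mR=45/277
sensor matrix S = [[5/8, 45/128], [90/277, 90/181]]; det S = 630675/3208768
solve [mL_A; mL_B] = S·[w00; w01] and [mR_A; mR_B] = S·[w10; w11]:
  w00 = -1/2, w01 = -1, w10 = 1/2, w11 = 0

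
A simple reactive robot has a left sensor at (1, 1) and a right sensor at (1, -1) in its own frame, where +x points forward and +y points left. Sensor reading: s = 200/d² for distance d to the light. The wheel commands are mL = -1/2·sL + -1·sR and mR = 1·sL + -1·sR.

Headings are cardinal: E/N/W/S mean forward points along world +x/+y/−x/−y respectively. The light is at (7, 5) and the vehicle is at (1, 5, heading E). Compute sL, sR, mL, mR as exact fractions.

left sensor world pos  = (2, 6); dL² = 26
right sensor world pos = (2, 4); dR² = 26
sL = 200/26 = 100/13
sR = 200/26 = 100/13
mL = -1/2·sL + -1·sR = -150/13
mR = 1·sL + -1·sR = 0

100/13 100/13 -150/13 0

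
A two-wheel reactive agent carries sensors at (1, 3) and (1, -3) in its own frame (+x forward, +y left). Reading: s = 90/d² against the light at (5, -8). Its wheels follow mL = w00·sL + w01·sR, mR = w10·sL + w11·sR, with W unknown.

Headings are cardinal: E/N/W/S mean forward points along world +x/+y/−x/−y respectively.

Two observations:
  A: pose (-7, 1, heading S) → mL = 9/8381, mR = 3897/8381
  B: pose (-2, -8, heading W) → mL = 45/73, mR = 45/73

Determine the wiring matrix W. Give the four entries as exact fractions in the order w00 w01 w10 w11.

obs A: pose=(-7,1,S) → sL=18/29, sR=90/289, mL=9/8381, mR=3897/8381
obs B: pose=(-2,-8,W) → sL=90/73, sR=90/73, mL=45/73, mR=45/73
sensor matrix S = [[18/29, 90/289], [90/73, 90/73]]; det S = 233280/611813
solve [mL_A; mL_B] = S·[w00; w01] and [mR_A; mR_B] = S·[w10; w11]:
  w00 = -1/2, w01 = 1, w10 = 1, w11 = -1/2

-1/2 1 1 -1/2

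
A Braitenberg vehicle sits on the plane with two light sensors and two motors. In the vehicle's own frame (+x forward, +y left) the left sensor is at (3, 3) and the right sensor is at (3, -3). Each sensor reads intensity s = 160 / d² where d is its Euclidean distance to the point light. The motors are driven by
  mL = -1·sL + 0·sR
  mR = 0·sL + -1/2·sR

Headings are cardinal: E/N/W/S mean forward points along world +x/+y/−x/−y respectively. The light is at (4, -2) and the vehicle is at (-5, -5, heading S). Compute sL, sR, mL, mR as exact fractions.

20/9 8/9 -20/9 -4/9

left sensor world pos  = (-2, -8); dL² = 72
right sensor world pos = (-8, -8); dR² = 180
sL = 160/72 = 20/9
sR = 160/180 = 8/9
mL = -1·sL + 0·sR = -20/9
mR = 0·sL + -1/2·sR = -4/9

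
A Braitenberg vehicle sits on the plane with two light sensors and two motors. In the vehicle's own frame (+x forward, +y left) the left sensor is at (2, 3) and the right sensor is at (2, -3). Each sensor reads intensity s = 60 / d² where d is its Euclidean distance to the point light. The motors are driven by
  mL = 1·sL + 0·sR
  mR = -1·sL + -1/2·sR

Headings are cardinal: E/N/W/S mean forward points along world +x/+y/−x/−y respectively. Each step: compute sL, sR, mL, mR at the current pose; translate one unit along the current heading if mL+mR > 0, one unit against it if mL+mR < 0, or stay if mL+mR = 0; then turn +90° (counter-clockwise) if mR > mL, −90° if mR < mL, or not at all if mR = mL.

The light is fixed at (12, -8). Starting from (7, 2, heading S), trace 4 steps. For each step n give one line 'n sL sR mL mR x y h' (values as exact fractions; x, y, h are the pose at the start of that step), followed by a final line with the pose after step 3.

0 15/17 15/32 15/17 -1215/1088 7 2 S
1 60/113 12/49 60/113 -3618/5537 7 3 W
2 30/109 6/17 30/109 -837/1853 8 3 N
3 60/173 60/53 60/173 -8370/9169 8 2 E
final 7 2 S

n=0: pose=(7,2,S); sL=15/17, sR=15/32; mL=15/17, mR=-1215/1088; mL+mR=-15/64 → advance -1; mR−mL=-2175/1088 → turn -1·90°
n=1: pose=(7,3,W); sL=60/113, sR=12/49; mL=60/113, mR=-3618/5537; mL+mR=-6/49 → advance -1; mR−mL=-6558/5537 → turn -1·90°
n=2: pose=(8,3,N); sL=30/109, sR=6/17; mL=30/109, mR=-837/1853; mL+mR=-3/17 → advance -1; mR−mL=-1347/1853 → turn -1·90°
n=3: pose=(8,2,E); sL=60/173, sR=60/53; mL=60/173, mR=-8370/9169; mL+mR=-30/53 → advance -1; mR−mL=-11550/9169 → turn -1·90°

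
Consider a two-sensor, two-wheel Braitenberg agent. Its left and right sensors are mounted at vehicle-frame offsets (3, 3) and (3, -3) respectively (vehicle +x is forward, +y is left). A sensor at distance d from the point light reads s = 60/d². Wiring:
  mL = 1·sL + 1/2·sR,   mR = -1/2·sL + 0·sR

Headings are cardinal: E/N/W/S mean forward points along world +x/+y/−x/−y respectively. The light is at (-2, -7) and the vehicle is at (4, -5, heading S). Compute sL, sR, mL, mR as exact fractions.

30/41 6 153/41 -15/41

left sensor world pos  = (7, -8); dL² = 82
right sensor world pos = (1, -8); dR² = 10
sL = 60/82 = 30/41
sR = 60/10 = 6
mL = 1·sL + 1/2·sR = 153/41
mR = -1/2·sL + 0·sR = -15/41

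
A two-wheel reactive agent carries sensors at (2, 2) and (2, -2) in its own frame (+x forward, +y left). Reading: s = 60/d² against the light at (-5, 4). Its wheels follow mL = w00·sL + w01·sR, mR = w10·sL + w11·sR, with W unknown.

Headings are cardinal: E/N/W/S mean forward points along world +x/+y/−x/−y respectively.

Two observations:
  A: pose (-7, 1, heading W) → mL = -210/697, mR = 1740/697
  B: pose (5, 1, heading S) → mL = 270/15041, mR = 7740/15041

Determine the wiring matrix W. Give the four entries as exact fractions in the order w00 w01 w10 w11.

1 -1/2 1/2 1/2

obs A: pose=(-7,1,W) → sL=60/41, sR=60/17, mL=-210/697, mR=1740/697
obs B: pose=(5,1,S) → sL=60/169, sR=60/89, mL=270/15041, mR=7740/15041
sensor matrix S = [[60/41, 60/17], [60/169, 60/89]]; det S = -2793600/10483577
solve [mL_A; mL_B] = S·[w00; w01] and [mR_A; mR_B] = S·[w10; w11]:
  w00 = 1, w01 = -1/2, w10 = 1/2, w11 = 1/2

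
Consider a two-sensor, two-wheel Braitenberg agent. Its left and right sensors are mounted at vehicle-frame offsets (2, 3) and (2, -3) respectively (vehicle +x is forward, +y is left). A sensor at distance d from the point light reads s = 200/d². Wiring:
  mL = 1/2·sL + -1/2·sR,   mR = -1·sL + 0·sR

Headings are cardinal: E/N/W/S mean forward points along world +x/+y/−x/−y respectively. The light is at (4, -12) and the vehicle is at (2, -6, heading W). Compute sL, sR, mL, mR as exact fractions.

8 200/97 288/97 -8

left sensor world pos  = (0, -9); dL² = 25
right sensor world pos = (0, -3); dR² = 97
sL = 200/25 = 8
sR = 200/97 = 200/97
mL = 1/2·sL + -1/2·sR = 288/97
mR = -1·sL + 0·sR = -8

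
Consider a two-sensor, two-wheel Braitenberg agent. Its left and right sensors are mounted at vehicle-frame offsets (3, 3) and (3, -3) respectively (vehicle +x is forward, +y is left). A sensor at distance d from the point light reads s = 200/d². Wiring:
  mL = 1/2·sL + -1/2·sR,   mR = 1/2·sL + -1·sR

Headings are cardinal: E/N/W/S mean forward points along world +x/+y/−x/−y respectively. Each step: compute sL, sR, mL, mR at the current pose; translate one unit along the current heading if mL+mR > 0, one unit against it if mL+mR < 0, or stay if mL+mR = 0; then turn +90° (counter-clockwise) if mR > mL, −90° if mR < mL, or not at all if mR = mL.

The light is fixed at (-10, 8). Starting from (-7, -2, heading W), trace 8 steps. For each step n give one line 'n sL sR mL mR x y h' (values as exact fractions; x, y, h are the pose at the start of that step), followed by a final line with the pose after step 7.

0 200/169 200/49 -12000/8281 -28900/8281 -7 -2 W
1 4 100/49 48/49 -2/49 -6 -2 N
2 40/17 200/193 2160/3281 460/3281 -6 -1 E
3 25/26 50/37 -375/1924 -1675/1924 -5 -1 S
4 8/5 200/29 -384/145 -884/145 -5 0 W
5 100/17 100/53 1800/901 950/901 -4 0 N
6 200/97 200/181 8400/17557 -1300/17557 -4 1 E
7 1 50/29 -21/58 -71/58 -3 1 S
final -3 2 W

n=0: pose=(-7,-2,W); sL=200/169, sR=200/49; mL=-12000/8281, mR=-28900/8281; mL+mR=-40900/8281 → advance -1; mR−mL=-100/49 → turn -1·90°
n=1: pose=(-6,-2,N); sL=4, sR=100/49; mL=48/49, mR=-2/49; mL+mR=46/49 → advance +1; mR−mL=-50/49 → turn -1·90°
n=2: pose=(-6,-1,E); sL=40/17, sR=200/193; mL=2160/3281, mR=460/3281; mL+mR=2620/3281 → advance +1; mR−mL=-100/193 → turn -1·90°
n=3: pose=(-5,-1,S); sL=25/26, sR=50/37; mL=-375/1924, mR=-1675/1924; mL+mR=-1025/962 → advance -1; mR−mL=-25/37 → turn -1·90°
n=4: pose=(-5,0,W); sL=8/5, sR=200/29; mL=-384/145, mR=-884/145; mL+mR=-1268/145 → advance -1; mR−mL=-100/29 → turn -1·90°
n=5: pose=(-4,0,N); sL=100/17, sR=100/53; mL=1800/901, mR=950/901; mL+mR=2750/901 → advance +1; mR−mL=-50/53 → turn -1·90°
n=6: pose=(-4,1,E); sL=200/97, sR=200/181; mL=8400/17557, mR=-1300/17557; mL+mR=7100/17557 → advance +1; mR−mL=-100/181 → turn -1·90°
n=7: pose=(-3,1,S); sL=1, sR=50/29; mL=-21/58, mR=-71/58; mL+mR=-46/29 → advance -1; mR−mL=-25/29 → turn -1·90°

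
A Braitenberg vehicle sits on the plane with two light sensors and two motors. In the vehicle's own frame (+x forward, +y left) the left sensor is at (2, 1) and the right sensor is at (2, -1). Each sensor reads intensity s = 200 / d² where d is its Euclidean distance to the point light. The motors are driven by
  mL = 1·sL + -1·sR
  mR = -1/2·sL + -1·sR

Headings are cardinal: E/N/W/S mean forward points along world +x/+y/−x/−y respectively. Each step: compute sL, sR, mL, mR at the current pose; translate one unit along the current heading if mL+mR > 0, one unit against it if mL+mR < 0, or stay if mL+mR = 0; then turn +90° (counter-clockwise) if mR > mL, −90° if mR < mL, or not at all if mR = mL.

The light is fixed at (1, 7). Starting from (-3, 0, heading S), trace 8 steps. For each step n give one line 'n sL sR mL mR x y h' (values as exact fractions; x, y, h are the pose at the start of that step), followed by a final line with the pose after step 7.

0 20/9 100/53 160/477 -1430/477 -3 0 S
1 40/17 200/61 -960/1037 -4620/1037 -3 1 W
2 25/4 10 -15/4 -105/8 -2 1 N
3 200/37 40/13 1120/481 -2780/481 -2 0 E
4 20/9 100/53 160/477 -1430/477 -3 0 S
5 40/17 200/61 -960/1037 -4620/1037 -3 1 W
6 25/4 10 -15/4 -105/8 -2 1 N
7 200/37 40/13 1120/481 -2780/481 -2 0 E
final -3 0 S

n=0: pose=(-3,0,S); sL=20/9, sR=100/53; mL=160/477, mR=-1430/477; mL+mR=-1270/477 → advance -1; mR−mL=-10/3 → turn -1·90°
n=1: pose=(-3,1,W); sL=40/17, sR=200/61; mL=-960/1037, mR=-4620/1037; mL+mR=-5580/1037 → advance -1; mR−mL=-60/17 → turn -1·90°
n=2: pose=(-2,1,N); sL=25/4, sR=10; mL=-15/4, mR=-105/8; mL+mR=-135/8 → advance -1; mR−mL=-75/8 → turn -1·90°
n=3: pose=(-2,0,E); sL=200/37, sR=40/13; mL=1120/481, mR=-2780/481; mL+mR=-1660/481 → advance -1; mR−mL=-300/37 → turn -1·90°
n=4: pose=(-3,0,S); sL=20/9, sR=100/53; mL=160/477, mR=-1430/477; mL+mR=-1270/477 → advance -1; mR−mL=-10/3 → turn -1·90°
n=5: pose=(-3,1,W); sL=40/17, sR=200/61; mL=-960/1037, mR=-4620/1037; mL+mR=-5580/1037 → advance -1; mR−mL=-60/17 → turn -1·90°
n=6: pose=(-2,1,N); sL=25/4, sR=10; mL=-15/4, mR=-105/8; mL+mR=-135/8 → advance -1; mR−mL=-75/8 → turn -1·90°
n=7: pose=(-2,0,E); sL=200/37, sR=40/13; mL=1120/481, mR=-2780/481; mL+mR=-1660/481 → advance -1; mR−mL=-300/37 → turn -1·90°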